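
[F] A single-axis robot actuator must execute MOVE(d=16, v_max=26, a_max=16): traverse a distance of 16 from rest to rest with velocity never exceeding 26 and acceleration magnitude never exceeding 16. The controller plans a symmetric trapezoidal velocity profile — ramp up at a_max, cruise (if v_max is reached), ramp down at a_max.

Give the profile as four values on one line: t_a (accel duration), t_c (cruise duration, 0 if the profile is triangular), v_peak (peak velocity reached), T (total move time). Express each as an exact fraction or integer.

t_a=1 t_c=0 v_peak=16 T=2

v_max²/a_max = 26²/16 = 169/4
16 < 169/4 so t_c = 0
v_peak = √(16·16) = √256 = 16
t_a = 16/16 = 1; t_c = 0
T = 2·1 = 2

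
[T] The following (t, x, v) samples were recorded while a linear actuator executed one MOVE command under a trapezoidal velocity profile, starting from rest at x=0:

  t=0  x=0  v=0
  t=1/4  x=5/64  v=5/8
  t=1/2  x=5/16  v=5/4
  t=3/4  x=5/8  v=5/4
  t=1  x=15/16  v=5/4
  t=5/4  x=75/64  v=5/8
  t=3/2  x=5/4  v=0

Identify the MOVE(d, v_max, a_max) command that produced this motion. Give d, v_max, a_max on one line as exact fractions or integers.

final state: t=3/2, x=5/4, v=0 → d = 5/4
a_max = (5/8−0)/(1/4−0) = 5/2
max v = 5/4 over t∈[1/2,1] → v_max = 5/4
check: 5/4·(1/2+1/2) = 5/4 ✓

d=5/4 v_max=5/4 a_max=5/2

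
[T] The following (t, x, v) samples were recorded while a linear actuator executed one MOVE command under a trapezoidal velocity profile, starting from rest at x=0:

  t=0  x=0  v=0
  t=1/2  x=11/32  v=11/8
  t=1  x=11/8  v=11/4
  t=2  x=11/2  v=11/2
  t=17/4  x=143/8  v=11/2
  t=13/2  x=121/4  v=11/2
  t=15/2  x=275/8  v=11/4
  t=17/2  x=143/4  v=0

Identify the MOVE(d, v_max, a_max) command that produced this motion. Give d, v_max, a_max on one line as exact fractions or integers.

d=143/4 v_max=11/2 a_max=11/4

final state: t=17/2, x=143/4, v=0 → d = 143/4
a_max = (11/8−0)/(1/2−0) = 11/4
max v = 11/2 over t∈[2,13/2] → v_max = 11/2
check: 11/2·(2+9/2) = 143/4 ✓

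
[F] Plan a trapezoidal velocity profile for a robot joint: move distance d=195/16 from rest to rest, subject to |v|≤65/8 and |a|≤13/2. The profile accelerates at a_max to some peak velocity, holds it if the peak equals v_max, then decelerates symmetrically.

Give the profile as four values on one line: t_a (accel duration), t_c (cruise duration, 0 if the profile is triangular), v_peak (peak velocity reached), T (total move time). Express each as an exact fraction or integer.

t_a=5/4 t_c=1/4 v_peak=65/8 T=11/4

(v_max)²/a_max = (65/8)²/(13/2) = 325/32
195/16 ≥ 325/32 so v_max reached
t_a = (65/8)/(13/2) = 5/4; v_peak = 65/8
d_cruise = 195/16 − 325/32 = 65/32; t_c = (65/32)/(65/8) = 1/4
T = 2·5/4 + 1/4 = 11/4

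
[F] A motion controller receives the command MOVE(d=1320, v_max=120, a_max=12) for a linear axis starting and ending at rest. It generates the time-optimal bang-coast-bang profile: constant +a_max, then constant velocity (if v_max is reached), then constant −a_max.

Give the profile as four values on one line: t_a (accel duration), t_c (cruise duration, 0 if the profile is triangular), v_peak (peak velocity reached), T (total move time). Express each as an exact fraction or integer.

vₘ²/aₘ = 120²/12 = 1200
1320 ≥ 1200 so v_max reached
t_a = 120/12 = 10; v_peak = 120
d_cruise = 1320 − 1200 = 120; t_c = 120/120 = 1
T = 2·10 + 1 = 21

t_a=10 t_c=1 v_peak=120 T=21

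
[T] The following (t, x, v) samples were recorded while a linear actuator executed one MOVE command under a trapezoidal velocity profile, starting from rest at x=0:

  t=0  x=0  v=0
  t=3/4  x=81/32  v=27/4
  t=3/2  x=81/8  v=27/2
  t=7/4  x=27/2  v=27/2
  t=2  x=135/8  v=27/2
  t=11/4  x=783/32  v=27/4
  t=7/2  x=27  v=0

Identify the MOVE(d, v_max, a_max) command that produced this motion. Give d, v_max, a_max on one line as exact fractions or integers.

d=27 v_max=27/2 a_max=9

final state: t=7/2, x=27, v=0 → d = 27
a_max = (27/4−0)/(3/4−0) = 9
max v = 27/2 over t∈[3/2,2] → v_max = 27/2
check: 27/2·(3/2+1/2) = 27 ✓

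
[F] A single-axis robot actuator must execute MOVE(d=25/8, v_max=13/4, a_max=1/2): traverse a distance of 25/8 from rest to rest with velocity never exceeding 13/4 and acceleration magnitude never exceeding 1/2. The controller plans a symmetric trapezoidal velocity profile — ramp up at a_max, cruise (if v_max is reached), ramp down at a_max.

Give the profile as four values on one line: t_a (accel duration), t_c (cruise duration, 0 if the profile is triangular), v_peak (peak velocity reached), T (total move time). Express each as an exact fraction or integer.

vₘ²/aₘ = (13/4)²/(1/2) = 169/8
25/8 < 169/8 so t_c = 0
v_peak = √(25/8·1/2) = √(25/16) = 5/4
t_a = (5/4)/(1/2) = 5/2; t_c = 0
T = 2·5/2 = 5

t_a=5/2 t_c=0 v_peak=5/4 T=5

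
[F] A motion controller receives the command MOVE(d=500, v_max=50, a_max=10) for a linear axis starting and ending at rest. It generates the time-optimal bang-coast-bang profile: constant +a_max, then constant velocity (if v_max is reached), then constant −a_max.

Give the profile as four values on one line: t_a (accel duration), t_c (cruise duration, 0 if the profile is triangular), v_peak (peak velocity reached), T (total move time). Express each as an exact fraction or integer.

t_a=5 t_c=5 v_peak=50 T=15

vₘ²/aₘ = 50²/10 = 250
500 ≥ 250 so v_max reached
t_a = 50/10 = 5; v_peak = 50
d_cruise = 500 − 250 = 250; t_c = 250/50 = 5
T = 2·5 + 5 = 15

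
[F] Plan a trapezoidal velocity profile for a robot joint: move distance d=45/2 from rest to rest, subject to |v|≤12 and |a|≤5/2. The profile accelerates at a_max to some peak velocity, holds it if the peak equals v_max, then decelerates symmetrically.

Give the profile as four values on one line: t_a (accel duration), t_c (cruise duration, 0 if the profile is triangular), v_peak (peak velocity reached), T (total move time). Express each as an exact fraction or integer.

t_a=3 t_c=0 v_peak=15/2 T=6

vₘ²/aₘ = 12²/(5/2) = 288/5
45/2 < 288/5 ⇒ no cruise
v_peak = √(45/2·5/2) = √(225/4) = 15/2
t_a = (15/2)/(5/2) = 3; t_c = 0
T = 2·3 = 6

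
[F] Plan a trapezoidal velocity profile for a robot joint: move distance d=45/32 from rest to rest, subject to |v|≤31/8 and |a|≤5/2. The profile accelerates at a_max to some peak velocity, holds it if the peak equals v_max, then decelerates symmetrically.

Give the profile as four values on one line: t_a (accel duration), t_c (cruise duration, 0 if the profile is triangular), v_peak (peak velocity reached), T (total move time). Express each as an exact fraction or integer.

t_a=3/4 t_c=0 v_peak=15/8 T=3/2

vₘ²/aₘ = (31/8)²/(5/2) = 961/160
45/32 < 961/160 so t_c = 0
v_peak = √(45/32·5/2) = √(225/64) = 15/8
t_a = (15/8)/(5/2) = 3/4; t_c = 0
T = 2·3/4 = 3/2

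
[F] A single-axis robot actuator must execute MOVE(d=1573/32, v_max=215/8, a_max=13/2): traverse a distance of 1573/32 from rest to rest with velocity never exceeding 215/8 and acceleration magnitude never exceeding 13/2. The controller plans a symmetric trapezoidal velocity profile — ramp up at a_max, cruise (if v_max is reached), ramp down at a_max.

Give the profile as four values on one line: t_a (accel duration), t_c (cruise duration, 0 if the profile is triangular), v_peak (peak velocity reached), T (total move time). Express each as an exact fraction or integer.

(v_max)²/a_max = (215/8)²/(13/2) = 46225/416
1573/32 < 46225/416 so t_c = 0
v_peak = √(1573/32·13/2) = √(20449/64) = 143/8
t_a = (143/8)/(13/2) = 11/4; t_c = 0
T = 2·11/4 = 11/2

t_a=11/4 t_c=0 v_peak=143/8 T=11/2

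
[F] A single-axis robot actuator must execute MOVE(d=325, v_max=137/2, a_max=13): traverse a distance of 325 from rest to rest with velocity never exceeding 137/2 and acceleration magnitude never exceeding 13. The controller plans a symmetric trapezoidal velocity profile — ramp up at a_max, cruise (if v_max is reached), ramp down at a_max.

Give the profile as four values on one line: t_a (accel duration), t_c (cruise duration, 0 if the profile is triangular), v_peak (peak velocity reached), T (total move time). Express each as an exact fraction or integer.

t_a=5 t_c=0 v_peak=65 T=10

(v_max)²/a_max = (137/2)²/13 = 18769/52
325 < 18769/52 ⇒ no cruise
v_peak = √(325·13) = √4225 = 65
t_a = 65/13 = 5; t_c = 0
T = 2·5 = 10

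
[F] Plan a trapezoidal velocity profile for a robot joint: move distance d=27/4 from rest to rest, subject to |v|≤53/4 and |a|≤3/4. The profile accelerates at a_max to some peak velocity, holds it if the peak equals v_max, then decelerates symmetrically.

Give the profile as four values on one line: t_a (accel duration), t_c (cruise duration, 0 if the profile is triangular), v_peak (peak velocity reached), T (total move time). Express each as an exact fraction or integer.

t_a=3 t_c=0 v_peak=9/4 T=6

(v_max)²/a_max = (53/4)²/(3/4) = 2809/12
27/4 < 2809/12 so t_c = 0
v_peak = √(27/4·3/4) = √(81/16) = 9/4
t_a = (9/4)/(3/4) = 3; t_c = 0
T = 2·3 = 6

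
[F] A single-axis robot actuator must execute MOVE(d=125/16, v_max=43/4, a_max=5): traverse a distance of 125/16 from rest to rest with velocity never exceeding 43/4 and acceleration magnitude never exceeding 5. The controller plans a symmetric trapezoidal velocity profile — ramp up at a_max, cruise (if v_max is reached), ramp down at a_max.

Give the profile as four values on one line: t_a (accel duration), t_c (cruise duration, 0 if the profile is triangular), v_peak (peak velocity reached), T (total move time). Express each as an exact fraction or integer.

t_a=5/4 t_c=0 v_peak=25/4 T=5/2

(v_max)²/a_max = (43/4)²/5 = 1849/80
125/16 < 1849/80 so t_c = 0
v_peak = √(125/16·5) = √(625/16) = 25/4
t_a = (25/4)/5 = 5/4; t_c = 0
T = 2·5/4 = 5/2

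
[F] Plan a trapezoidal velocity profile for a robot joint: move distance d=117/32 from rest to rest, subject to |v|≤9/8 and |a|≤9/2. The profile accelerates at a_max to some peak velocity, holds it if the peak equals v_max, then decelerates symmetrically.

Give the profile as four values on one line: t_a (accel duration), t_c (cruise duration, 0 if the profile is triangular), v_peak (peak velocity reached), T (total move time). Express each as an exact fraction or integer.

t_a=1/4 t_c=3 v_peak=9/8 T=7/2

v_max²/a_max = (9/8)²/(9/2) = 9/32
117/32 ≥ 9/32 → trapezoidal
t_a = (9/8)/(9/2) = 1/4; v_peak = 9/8
d_cruise = 117/32 − 9/32 = 27/8; t_c = (27/8)/(9/8) = 3
T = 2·1/4 + 3 = 7/2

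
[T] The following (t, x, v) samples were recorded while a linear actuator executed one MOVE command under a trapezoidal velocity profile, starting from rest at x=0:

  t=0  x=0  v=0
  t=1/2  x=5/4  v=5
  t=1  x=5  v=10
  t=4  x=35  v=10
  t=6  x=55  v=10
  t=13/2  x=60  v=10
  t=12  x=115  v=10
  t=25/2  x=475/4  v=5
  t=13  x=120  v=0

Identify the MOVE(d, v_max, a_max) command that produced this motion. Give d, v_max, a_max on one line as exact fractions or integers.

final state: t=13, x=120, v=0 → d = 120
a_max = (5−0)/(1/2−0) = 10
max v = 10 over t∈[1,12] → v_max = 10
check: 10·(1+11) = 120 ✓

d=120 v_max=10 a_max=10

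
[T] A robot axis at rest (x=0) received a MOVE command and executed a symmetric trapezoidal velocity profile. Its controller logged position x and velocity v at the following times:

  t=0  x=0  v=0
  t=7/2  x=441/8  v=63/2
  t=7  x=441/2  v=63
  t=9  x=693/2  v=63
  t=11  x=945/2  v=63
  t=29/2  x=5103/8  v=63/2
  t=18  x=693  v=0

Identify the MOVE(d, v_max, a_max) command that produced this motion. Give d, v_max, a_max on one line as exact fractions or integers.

d=693 v_max=63 a_max=9

final state: t=18, x=693, v=0 → d = 693
a_max = (63/2−0)/(7/2−0) = 9
max v = 63 over t∈[7,11] → v_max = 63
check: 63·(7+4) = 693 ✓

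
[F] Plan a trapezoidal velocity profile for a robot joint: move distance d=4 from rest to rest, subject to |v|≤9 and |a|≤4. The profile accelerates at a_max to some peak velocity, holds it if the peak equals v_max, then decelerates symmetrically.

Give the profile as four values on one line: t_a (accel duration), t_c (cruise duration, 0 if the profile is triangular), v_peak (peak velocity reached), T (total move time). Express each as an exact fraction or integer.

vₘ²/aₘ = 9²/4 = 81/4
4 < 81/4 ⇒ no cruise
v_peak = √(4·4) = √16 = 4
t_a = 4/4 = 1; t_c = 0
T = 2·1 = 2

t_a=1 t_c=0 v_peak=4 T=2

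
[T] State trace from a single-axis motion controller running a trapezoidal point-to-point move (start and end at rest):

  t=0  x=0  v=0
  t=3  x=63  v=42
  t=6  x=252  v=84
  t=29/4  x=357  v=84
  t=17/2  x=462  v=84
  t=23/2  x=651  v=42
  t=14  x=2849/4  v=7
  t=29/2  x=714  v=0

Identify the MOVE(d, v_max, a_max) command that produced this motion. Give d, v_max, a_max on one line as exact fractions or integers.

d=714 v_max=84 a_max=14

final state: t=29/2, x=714, v=0 → d = 714
a_max = (42−0)/(3−0) = 14
max v = 84 over t∈[6,17/2] → v_max = 84
check: 84·(6+5/2) = 714 ✓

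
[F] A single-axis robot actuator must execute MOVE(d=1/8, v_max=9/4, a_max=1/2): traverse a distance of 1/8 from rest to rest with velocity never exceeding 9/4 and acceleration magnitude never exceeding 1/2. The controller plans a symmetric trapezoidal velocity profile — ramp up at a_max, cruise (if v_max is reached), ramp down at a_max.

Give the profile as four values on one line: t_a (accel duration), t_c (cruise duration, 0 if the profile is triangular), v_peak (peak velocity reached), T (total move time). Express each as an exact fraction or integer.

t_a=1/2 t_c=0 v_peak=1/4 T=1

v_max²/a_max = (9/4)²/(1/2) = 81/8
1/8 < 81/8 so t_c = 0
v_peak = √(1/8·1/2) = √(1/16) = 1/4
t_a = (1/4)/(1/2) = 1/2; t_c = 0
T = 2·1/2 = 1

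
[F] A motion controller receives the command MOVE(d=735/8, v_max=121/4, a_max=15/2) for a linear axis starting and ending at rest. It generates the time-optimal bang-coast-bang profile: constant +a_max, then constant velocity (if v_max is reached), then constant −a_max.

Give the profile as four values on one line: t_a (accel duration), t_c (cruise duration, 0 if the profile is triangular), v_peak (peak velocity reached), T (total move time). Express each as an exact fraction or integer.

v_max²/a_max = (121/4)²/(15/2) = 14641/120
735/8 < 14641/120 so t_c = 0
v_peak = √(735/8·15/2) = √(11025/16) = 105/4
t_a = (105/4)/(15/2) = 7/2; t_c = 0
T = 2·7/2 = 7

t_a=7/2 t_c=0 v_peak=105/4 T=7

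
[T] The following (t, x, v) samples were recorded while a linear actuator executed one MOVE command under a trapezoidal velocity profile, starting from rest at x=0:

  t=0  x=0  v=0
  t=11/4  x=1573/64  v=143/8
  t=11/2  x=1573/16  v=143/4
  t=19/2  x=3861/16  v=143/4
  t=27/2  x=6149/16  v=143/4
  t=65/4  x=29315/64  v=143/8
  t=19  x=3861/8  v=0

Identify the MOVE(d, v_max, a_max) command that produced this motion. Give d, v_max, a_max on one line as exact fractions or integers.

final state: t=19, x=3861/8, v=0 → d = 3861/8
a_max = (143/8−0)/(11/4−0) = 13/2
max v = 143/4 over t∈[11/2,27/2] → v_max = 143/4
check: 143/4·(11/2+8) = 3861/8 ✓

d=3861/8 v_max=143/4 a_max=13/2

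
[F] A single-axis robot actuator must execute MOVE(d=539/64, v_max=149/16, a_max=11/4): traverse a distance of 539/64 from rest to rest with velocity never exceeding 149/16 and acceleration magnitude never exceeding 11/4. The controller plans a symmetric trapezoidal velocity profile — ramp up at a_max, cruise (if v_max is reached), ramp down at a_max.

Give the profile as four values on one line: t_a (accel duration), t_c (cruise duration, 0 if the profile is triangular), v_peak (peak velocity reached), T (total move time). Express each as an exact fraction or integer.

t_a=7/4 t_c=0 v_peak=77/16 T=7/2

(v_max)²/a_max = (149/16)²/(11/4) = 22201/704
539/64 < 22201/704 → triangular
v_peak = √(539/64·11/4) = √(5929/256) = 77/16
t_a = (77/16)/(11/4) = 7/4; t_c = 0
T = 2·7/4 = 7/2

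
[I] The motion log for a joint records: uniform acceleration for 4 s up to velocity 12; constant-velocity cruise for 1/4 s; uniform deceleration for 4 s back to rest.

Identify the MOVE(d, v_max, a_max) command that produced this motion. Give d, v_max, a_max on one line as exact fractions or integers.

d=51 v_max=12 a_max=3

a_max = 12/4 = 3
d_a = ½·12·4 = 24; d_c = 12·1/4 = 3
d = 2·24 + 3 = 51
t_c = 1/4 > 0 so v_max = 12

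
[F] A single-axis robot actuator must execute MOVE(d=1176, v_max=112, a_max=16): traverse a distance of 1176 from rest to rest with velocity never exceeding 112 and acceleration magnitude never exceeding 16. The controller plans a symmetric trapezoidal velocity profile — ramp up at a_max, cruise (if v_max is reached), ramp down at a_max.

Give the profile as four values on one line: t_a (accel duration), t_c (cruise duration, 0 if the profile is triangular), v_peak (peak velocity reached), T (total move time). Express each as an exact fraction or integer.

(v_max)²/a_max = 112²/16 = 784
1176 ≥ 784 → trapezoidal
t_a = 112/16 = 7; v_peak = 112
d_cruise = 1176 − 784 = 392; t_c = 392/112 = 7/2
T = 2·7 + 7/2 = 35/2

t_a=7 t_c=7/2 v_peak=112 T=35/2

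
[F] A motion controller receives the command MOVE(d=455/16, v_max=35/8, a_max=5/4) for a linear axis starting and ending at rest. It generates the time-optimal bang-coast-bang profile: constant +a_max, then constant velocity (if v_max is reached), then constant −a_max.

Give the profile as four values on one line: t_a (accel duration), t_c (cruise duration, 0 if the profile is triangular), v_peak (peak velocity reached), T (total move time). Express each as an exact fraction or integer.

vₘ²/aₘ = (35/8)²/(5/4) = 245/16
455/16 ≥ 245/16 → trapezoidal
t_a = (35/8)/(5/4) = 7/2; v_peak = 35/8
d_cruise = 455/16 − 245/16 = 105/8; t_c = (105/8)/(35/8) = 3
T = 2·7/2 + 3 = 10

t_a=7/2 t_c=3 v_peak=35/8 T=10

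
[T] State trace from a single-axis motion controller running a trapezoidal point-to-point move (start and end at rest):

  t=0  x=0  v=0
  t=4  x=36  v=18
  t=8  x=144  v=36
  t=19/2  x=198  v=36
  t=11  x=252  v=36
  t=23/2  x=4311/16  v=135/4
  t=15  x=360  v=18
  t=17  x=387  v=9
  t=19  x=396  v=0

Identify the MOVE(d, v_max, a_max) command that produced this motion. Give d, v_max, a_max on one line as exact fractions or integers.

final state: t=19, x=396, v=0 → d = 396
a_max = (18−0)/(4−0) = 9/2
max v = 36 over t∈[8,11] → v_max = 36
check: 36·(8+3) = 396 ✓

d=396 v_max=36 a_max=9/2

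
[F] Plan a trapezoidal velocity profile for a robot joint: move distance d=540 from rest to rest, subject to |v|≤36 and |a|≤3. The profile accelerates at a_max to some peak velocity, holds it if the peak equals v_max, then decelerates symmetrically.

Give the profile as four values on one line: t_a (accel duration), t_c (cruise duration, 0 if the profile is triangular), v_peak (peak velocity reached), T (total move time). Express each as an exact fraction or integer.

t_a=12 t_c=3 v_peak=36 T=27

v_max²/a_max = 36²/3 = 432
540 ≥ 432 → trapezoidal
t_a = 36/3 = 12; v_peak = 36
d_cruise = 540 − 432 = 108; t_c = 108/36 = 3
T = 2·12 + 3 = 27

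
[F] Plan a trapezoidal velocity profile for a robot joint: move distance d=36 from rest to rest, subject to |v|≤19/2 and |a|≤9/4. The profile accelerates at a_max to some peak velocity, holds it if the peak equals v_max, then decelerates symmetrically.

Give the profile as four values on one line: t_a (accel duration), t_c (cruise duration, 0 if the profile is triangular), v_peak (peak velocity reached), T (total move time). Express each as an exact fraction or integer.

(v_max)²/a_max = (19/2)²/(9/4) = 361/9
36 < 361/9 → triangular
v_peak = √(36·9/4) = √81 = 9
t_a = 9/(9/4) = 4; t_c = 0
T = 2·4 = 8

t_a=4 t_c=0 v_peak=9 T=8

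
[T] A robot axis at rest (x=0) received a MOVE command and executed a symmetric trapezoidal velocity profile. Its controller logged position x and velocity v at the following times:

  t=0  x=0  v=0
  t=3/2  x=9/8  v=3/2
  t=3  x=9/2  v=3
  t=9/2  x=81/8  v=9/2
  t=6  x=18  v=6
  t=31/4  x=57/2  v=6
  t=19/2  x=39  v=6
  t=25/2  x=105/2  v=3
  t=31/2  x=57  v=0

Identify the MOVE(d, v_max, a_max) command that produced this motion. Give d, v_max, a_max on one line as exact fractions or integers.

final state: t=31/2, x=57, v=0 → d = 57
a_max = (3/2−0)/(3/2−0) = 1
max v = 6 over t∈[6,19/2] → v_max = 6
check: 6·(6+7/2) = 57 ✓

d=57 v_max=6 a_max=1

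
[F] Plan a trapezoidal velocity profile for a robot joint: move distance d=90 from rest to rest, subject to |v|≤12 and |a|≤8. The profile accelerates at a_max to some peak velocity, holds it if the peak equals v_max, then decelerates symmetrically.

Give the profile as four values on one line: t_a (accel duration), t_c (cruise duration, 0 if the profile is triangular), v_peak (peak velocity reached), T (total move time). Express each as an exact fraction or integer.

(v_max)²/a_max = 12²/8 = 18
90 ≥ 18 ⇒ cruise phase
t_a = 12/8 = 3/2; v_peak = 12
d_cruise = 90 − 18 = 72; t_c = 72/12 = 6
T = 2·3/2 + 6 = 9

t_a=3/2 t_c=6 v_peak=12 T=9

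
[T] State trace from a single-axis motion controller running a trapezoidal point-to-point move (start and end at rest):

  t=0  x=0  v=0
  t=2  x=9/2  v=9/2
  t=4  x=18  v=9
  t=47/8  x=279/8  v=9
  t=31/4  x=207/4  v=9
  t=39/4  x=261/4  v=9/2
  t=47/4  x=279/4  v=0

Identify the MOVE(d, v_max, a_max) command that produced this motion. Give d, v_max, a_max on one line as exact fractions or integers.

d=279/4 v_max=9 a_max=9/4

final state: t=47/4, x=279/4, v=0 → d = 279/4
a_max = (9/2−0)/(2−0) = 9/4
max v = 9 over t∈[4,31/4] → v_max = 9
check: 9·(4+15/4) = 279/4 ✓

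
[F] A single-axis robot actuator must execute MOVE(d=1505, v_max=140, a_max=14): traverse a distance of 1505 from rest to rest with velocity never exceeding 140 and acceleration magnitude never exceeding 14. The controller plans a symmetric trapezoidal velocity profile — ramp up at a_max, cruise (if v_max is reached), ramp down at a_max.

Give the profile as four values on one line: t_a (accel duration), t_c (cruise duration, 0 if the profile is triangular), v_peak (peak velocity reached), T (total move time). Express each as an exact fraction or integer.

t_a=10 t_c=3/4 v_peak=140 T=83/4

v_max²/a_max = 140²/14 = 1400
1505 ≥ 1400 → trapezoidal
t_a = 140/14 = 10; v_peak = 140
d_cruise = 1505 − 1400 = 105; t_c = 105/140 = 3/4
T = 2·10 + 3/4 = 83/4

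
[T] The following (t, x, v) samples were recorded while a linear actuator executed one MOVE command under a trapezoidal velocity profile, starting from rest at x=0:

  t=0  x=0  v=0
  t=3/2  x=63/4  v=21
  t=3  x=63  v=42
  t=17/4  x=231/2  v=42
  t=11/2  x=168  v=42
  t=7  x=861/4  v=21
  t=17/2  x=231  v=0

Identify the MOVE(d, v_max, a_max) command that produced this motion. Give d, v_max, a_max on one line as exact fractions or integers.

d=231 v_max=42 a_max=14

final state: t=17/2, x=231, v=0 → d = 231
a_max = (21−0)/(3/2−0) = 14
max v = 42 over t∈[3,11/2] → v_max = 42
check: 42·(3+5/2) = 231 ✓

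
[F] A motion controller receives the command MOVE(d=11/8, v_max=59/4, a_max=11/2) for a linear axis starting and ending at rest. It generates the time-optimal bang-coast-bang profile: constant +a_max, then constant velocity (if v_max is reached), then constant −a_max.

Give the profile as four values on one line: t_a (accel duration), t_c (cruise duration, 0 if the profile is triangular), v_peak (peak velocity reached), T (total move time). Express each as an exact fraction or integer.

v_max²/a_max = (59/4)²/(11/2) = 3481/88
11/8 < 3481/88 → triangular
v_peak = √(11/8·11/2) = √(121/16) = 11/4
t_a = (11/4)/(11/2) = 1/2; t_c = 0
T = 2·1/2 = 1

t_a=1/2 t_c=0 v_peak=11/4 T=1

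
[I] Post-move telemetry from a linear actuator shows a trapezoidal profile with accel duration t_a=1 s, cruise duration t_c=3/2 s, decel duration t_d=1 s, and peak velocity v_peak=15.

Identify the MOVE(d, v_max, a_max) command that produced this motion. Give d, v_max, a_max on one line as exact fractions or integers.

d=75/2 v_max=15 a_max=15

a_max = 15/1 = 15
d_a = ½·15·1 = 15/2; d_c = 15·3/2 = 45/2
d = 2·15/2 + 45/2 = 75/2
t_c = 3/2 > 0 ⇒ limit active, v_max = 15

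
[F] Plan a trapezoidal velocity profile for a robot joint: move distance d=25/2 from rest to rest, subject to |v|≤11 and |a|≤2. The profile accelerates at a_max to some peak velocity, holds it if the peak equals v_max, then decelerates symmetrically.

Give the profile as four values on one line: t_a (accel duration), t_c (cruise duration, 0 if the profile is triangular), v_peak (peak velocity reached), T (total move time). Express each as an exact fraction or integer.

(v_max)²/a_max = 11²/2 = 121/2
25/2 < 121/2 ⇒ no cruise
v_peak = √(25/2·2) = √25 = 5
t_a = 5/2; t_c = 0
T = 2·5/2 = 5

t_a=5/2 t_c=0 v_peak=5 T=5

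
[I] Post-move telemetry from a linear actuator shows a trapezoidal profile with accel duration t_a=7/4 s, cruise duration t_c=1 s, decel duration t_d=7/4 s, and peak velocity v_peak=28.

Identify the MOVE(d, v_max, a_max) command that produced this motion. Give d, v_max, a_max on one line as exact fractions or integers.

d=77 v_max=28 a_max=16

a_max = 28/(7/4) = 16
d_a = ½·28·7/4 = 49/2; d_c = 28·1 = 28
d = 2·49/2 + 28 = 77
t_c = 1 > 0 → v_max = v_peak = 28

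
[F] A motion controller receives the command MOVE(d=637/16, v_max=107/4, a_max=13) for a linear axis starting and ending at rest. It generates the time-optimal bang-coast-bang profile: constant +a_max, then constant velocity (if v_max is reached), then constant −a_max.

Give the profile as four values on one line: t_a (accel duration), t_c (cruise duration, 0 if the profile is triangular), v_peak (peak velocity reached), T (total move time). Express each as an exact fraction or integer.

vₘ²/aₘ = (107/4)²/13 = 11449/208
637/16 < 11449/208 → triangular
v_peak = √(637/16·13) = √(8281/16) = 91/4
t_a = (91/4)/13 = 7/4; t_c = 0
T = 2·7/4 = 7/2

t_a=7/4 t_c=0 v_peak=91/4 T=7/2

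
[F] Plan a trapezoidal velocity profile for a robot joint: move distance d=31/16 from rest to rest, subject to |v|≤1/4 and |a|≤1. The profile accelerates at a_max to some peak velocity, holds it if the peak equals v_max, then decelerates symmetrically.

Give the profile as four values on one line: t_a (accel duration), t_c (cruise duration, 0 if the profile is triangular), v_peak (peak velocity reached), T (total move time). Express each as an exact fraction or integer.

t_a=1/4 t_c=15/2 v_peak=1/4 T=8

vₘ²/aₘ = (1/4)²/1 = 1/16
31/16 ≥ 1/16 so v_max reached
t_a = (1/4)/1 = 1/4; v_peak = 1/4
d_cruise = 31/16 − 1/16 = 15/8; t_c = (15/8)/(1/4) = 15/2
T = 2·1/4 + 15/2 = 8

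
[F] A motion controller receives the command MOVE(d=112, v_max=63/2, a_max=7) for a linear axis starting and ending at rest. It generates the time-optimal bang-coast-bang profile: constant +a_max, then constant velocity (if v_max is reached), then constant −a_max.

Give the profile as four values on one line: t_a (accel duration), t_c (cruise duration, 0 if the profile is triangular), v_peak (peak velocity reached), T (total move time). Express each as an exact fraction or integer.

t_a=4 t_c=0 v_peak=28 T=8

(v_max)²/a_max = (63/2)²/7 = 567/4
112 < 567/4 so t_c = 0
v_peak = √(112·7) = √784 = 28
t_a = 28/7 = 4; t_c = 0
T = 2·4 = 8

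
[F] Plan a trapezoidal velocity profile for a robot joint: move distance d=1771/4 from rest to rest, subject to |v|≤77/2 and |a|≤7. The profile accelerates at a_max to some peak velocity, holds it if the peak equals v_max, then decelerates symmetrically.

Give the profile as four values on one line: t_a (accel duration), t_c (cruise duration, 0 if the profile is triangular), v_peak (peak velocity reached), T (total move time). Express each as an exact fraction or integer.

t_a=11/2 t_c=6 v_peak=77/2 T=17

vₘ²/aₘ = (77/2)²/7 = 847/4
1771/4 ≥ 847/4 → trapezoidal
t_a = (77/2)/7 = 11/2; v_peak = 77/2
d_cruise = 1771/4 − 847/4 = 231; t_c = 231/(77/2) = 6
T = 2·11/2 + 6 = 17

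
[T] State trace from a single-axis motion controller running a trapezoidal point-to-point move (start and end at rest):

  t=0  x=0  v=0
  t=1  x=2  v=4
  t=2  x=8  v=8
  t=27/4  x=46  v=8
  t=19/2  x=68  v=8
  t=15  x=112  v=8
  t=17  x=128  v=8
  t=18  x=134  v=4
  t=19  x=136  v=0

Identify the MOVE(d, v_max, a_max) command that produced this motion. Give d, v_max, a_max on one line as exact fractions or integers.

final state: t=19, x=136, v=0 → d = 136
a_max = (4−0)/(1−0) = 4
max v = 8 over t∈[2,17] → v_max = 8
check: 8·(2+15) = 136 ✓

d=136 v_max=8 a_max=4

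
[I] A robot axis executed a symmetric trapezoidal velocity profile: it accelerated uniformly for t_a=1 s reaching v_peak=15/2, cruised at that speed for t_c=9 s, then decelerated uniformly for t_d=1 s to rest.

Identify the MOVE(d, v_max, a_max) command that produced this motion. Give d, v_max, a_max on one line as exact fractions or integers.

d=75 v_max=15/2 a_max=15/2

a_max = (15/2)/1 = 15/2
d_a = ½·15/2·1 = 15/4; d_c = 15/2·9 = 135/2
d = 2·15/4 + 135/2 = 75
t_c = 9 > 0 → v_max = v_peak = 15/2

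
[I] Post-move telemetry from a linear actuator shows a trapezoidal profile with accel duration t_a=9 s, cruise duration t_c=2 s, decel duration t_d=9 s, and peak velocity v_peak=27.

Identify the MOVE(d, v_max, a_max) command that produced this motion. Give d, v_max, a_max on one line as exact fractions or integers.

d=297 v_max=27 a_max=3

a_max = 27/9 = 3
d_a = ½·27·9 = 243/2; d_c = 27·2 = 54
d = 2·243/2 + 54 = 297
t_c = 2 > 0 → v_max = v_peak = 27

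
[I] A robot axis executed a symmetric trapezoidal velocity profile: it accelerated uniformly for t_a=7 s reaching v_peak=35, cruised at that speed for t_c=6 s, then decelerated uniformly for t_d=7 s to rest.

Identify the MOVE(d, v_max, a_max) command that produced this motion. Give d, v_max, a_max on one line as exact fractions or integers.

a_max = 35/7 = 5
d_a = ½·35·7 = 245/2; d_c = 35·6 = 210
d = 2·245/2 + 210 = 455
t_c = 6 > 0 so v_max = 35

d=455 v_max=35 a_max=5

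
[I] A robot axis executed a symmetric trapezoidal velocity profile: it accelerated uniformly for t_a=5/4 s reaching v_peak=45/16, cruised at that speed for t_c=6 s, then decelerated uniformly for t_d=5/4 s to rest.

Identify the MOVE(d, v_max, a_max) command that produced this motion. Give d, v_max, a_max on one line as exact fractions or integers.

a_max = (45/16)/(5/4) = 9/4
d_a = ½·45/16·5/4 = 225/128; d_c = 45/16·6 = 135/8
d = 2·225/128 + 135/8 = 1305/64
t_c = 6 > 0 so v_max = 45/16

d=1305/64 v_max=45/16 a_max=9/4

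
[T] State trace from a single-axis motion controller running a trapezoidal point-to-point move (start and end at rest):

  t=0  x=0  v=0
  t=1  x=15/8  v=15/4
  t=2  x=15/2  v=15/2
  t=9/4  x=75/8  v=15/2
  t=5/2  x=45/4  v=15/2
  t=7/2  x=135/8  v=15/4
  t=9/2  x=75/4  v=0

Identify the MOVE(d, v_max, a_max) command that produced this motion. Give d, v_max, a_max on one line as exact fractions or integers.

d=75/4 v_max=15/2 a_max=15/4

final state: t=9/2, x=75/4, v=0 → d = 75/4
a_max = (15/4−0)/(1−0) = 15/4
max v = 15/2 over t∈[2,5/2] → v_max = 15/2
check: 15/2·(2+1/2) = 75/4 ✓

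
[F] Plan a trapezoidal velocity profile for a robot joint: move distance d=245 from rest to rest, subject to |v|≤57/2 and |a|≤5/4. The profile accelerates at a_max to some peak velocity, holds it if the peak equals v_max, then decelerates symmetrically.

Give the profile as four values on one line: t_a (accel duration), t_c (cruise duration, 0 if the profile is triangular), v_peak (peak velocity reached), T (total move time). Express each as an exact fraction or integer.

v_max²/a_max = (57/2)²/(5/4) = 3249/5
245 < 3249/5 ⇒ no cruise
v_peak = √(245·5/4) = √(1225/4) = 35/2
t_a = (35/2)/(5/4) = 14; t_c = 0
T = 2·14 = 28

t_a=14 t_c=0 v_peak=35/2 T=28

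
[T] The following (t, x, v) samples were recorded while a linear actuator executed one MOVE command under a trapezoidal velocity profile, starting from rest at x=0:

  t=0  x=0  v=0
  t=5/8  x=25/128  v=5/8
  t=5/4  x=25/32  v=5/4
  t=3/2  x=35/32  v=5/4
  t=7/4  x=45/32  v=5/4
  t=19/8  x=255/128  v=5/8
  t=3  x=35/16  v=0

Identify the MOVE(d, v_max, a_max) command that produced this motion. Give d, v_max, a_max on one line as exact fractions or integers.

d=35/16 v_max=5/4 a_max=1

final state: t=3, x=35/16, v=0 → d = 35/16
a_max = (5/8−0)/(5/8−0) = 1
max v = 5/4 over t∈[5/4,7/4] → v_max = 5/4
check: 5/4·(5/4+1/2) = 35/16 ✓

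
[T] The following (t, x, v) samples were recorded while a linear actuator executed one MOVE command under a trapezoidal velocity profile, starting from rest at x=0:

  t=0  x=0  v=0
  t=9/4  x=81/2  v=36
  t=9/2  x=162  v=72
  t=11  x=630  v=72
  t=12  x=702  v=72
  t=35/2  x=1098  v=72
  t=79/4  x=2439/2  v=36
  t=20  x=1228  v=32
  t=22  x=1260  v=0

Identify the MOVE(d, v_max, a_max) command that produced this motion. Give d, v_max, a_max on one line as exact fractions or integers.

d=1260 v_max=72 a_max=16

final state: t=22, x=1260, v=0 → d = 1260
a_max = (36−0)/(9/4−0) = 16
max v = 72 over t∈[9/2,35/2] → v_max = 72
check: 72·(9/2+13) = 1260 ✓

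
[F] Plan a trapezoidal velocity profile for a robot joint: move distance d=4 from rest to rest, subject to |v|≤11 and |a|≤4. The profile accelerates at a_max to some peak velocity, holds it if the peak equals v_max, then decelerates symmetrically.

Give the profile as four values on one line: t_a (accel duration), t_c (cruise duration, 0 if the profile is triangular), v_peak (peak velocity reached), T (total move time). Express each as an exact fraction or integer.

(v_max)²/a_max = 11²/4 = 121/4
4 < 121/4 so t_c = 0
v_peak = √(4·4) = √16 = 4
t_a = 4/4 = 1; t_c = 0
T = 2·1 = 2

t_a=1 t_c=0 v_peak=4 T=2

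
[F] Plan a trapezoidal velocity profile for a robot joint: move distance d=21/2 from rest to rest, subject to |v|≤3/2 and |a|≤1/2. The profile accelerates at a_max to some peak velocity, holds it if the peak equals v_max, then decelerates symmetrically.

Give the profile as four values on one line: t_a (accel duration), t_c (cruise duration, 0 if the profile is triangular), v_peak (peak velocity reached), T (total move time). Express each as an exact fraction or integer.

t_a=3 t_c=4 v_peak=3/2 T=10

(v_max)²/a_max = (3/2)²/(1/2) = 9/2
21/2 ≥ 9/2 → trapezoidal
t_a = (3/2)/(1/2) = 3; v_peak = 3/2
d_cruise = 21/2 − 9/2 = 6; t_c = 6/(3/2) = 4
T = 2·3 + 4 = 10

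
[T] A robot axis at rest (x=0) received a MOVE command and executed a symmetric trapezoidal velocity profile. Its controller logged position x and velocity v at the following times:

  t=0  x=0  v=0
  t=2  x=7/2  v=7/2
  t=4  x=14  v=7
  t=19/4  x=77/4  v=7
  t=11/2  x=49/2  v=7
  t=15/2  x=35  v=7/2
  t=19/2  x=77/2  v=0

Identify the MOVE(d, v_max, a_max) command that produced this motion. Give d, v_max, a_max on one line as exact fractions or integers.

final state: t=19/2, x=77/2, v=0 → d = 77/2
a_max = (7/2−0)/(2−0) = 7/4
max v = 7 over t∈[4,11/2] → v_max = 7
check: 7·(4+3/2) = 77/2 ✓

d=77/2 v_max=7 a_max=7/4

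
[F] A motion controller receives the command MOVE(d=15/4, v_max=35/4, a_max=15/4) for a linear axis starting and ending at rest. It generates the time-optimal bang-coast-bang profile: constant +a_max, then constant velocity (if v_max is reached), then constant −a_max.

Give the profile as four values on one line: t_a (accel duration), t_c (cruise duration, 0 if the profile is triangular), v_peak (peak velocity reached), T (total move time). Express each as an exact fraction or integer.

v_max²/a_max = (35/4)²/(15/4) = 245/12
15/4 < 245/12 so t_c = 0
v_peak = √(15/4·15/4) = √(225/16) = 15/4
t_a = (15/4)/(15/4) = 1; t_c = 0
T = 2·1 = 2

t_a=1 t_c=0 v_peak=15/4 T=2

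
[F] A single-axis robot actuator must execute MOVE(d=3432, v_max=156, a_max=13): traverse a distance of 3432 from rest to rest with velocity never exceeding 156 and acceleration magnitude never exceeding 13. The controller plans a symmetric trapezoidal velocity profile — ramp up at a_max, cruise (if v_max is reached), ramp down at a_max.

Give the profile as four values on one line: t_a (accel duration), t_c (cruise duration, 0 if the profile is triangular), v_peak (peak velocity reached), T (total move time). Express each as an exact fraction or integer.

vₘ²/aₘ = 156²/13 = 1872
3432 ≥ 1872 so v_max reached
t_a = 156/13 = 12; v_peak = 156
d_cruise = 3432 − 1872 = 1560; t_c = 1560/156 = 10
T = 2·12 + 10 = 34

t_a=12 t_c=10 v_peak=156 T=34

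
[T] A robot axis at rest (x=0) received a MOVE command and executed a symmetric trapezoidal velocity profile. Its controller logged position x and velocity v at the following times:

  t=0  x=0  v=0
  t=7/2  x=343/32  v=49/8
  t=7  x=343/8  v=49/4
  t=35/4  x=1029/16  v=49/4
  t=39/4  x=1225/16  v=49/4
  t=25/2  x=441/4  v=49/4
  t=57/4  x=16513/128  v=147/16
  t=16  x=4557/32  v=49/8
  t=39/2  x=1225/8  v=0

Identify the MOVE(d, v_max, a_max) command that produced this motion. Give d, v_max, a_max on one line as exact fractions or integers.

d=1225/8 v_max=49/4 a_max=7/4

final state: t=39/2, x=1225/8, v=0 → d = 1225/8
a_max = (49/8−0)/(7/2−0) = 7/4
max v = 49/4 over t∈[7,25/2] → v_max = 49/4
check: 49/4·(7+11/2) = 1225/8 ✓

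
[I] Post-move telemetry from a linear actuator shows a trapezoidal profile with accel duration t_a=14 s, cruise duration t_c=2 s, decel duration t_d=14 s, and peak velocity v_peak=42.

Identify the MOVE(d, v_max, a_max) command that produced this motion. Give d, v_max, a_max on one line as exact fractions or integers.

a_max = 42/14 = 3
d_a = ½·42·14 = 294; d_c = 42·2 = 84
d = 2·294 + 84 = 672
t_c = 2 > 0 → v_max = v_peak = 42

d=672 v_max=42 a_max=3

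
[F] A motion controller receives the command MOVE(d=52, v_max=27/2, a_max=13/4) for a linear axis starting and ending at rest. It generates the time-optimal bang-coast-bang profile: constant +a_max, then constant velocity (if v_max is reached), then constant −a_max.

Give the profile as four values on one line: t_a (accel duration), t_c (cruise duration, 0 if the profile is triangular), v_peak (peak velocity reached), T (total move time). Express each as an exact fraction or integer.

(v_max)²/a_max = (27/2)²/(13/4) = 729/13
52 < 729/13 so t_c = 0
v_peak = √(52·13/4) = √169 = 13
t_a = 13/(13/4) = 4; t_c = 0
T = 2·4 = 8

t_a=4 t_c=0 v_peak=13 T=8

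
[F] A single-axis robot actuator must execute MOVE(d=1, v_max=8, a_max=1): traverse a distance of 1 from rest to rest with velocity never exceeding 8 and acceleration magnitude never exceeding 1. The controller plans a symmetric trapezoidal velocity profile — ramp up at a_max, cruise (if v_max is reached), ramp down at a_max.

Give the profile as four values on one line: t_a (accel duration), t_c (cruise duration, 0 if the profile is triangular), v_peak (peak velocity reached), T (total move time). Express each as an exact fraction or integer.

t_a=1 t_c=0 v_peak=1 T=2

(v_max)²/a_max = 8²/1 = 64
1 < 64 → triangular
v_peak = √(1·1) = √1 = 1
t_a = 1/1 = 1; t_c = 0
T = 2·1 = 2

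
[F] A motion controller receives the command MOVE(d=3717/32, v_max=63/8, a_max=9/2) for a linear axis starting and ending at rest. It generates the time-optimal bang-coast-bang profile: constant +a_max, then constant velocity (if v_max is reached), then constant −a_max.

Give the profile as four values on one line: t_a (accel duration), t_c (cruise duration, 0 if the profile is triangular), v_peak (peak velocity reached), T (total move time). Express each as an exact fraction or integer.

t_a=7/4 t_c=13 v_peak=63/8 T=33/2

v_max²/a_max = (63/8)²/(9/2) = 441/32
3717/32 ≥ 441/32 so v_max reached
t_a = (63/8)/(9/2) = 7/4; v_peak = 63/8
d_cruise = 3717/32 − 441/32 = 819/8; t_c = (819/8)/(63/8) = 13
T = 2·7/4 + 13 = 33/2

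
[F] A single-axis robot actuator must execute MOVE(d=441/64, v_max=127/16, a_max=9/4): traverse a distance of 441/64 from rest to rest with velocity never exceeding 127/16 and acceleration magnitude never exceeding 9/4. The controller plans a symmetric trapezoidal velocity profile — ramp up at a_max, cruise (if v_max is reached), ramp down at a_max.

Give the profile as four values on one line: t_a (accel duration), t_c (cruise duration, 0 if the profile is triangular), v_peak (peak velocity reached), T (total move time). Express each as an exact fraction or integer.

t_a=7/4 t_c=0 v_peak=63/16 T=7/2

vₘ²/aₘ = (127/16)²/(9/4) = 16129/576
441/64 < 16129/576 so t_c = 0
v_peak = √(441/64·9/4) = √(3969/256) = 63/16
t_a = (63/16)/(9/4) = 7/4; t_c = 0
T = 2·7/4 = 7/2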